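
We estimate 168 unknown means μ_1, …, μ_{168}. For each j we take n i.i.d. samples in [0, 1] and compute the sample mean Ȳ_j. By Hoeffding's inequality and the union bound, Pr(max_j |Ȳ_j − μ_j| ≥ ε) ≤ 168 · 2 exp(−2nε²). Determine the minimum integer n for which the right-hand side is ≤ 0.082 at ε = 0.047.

Need 2·168·exp(−2nε²) ≤ 0.082, i.e. exp(−2nε²) ≤ 0.082/336.
So 2nε² ≥ ln(336/0.082) = 8.318147.
Hence n ≥ 8.318147/(2·0.047²) = 1882.786.
The smallest integer n is 1883.

1883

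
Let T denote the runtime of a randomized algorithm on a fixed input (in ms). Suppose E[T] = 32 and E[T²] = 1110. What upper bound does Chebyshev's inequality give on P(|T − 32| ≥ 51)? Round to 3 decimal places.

Var(T) = E[T²] − (E[T])² = 1110 − 1024 = 86.
Chebyshev's inequality: P(|T − μ| ≥ t) ≤ Var(T)/t² = 86/2601 = 0.0331.

0.033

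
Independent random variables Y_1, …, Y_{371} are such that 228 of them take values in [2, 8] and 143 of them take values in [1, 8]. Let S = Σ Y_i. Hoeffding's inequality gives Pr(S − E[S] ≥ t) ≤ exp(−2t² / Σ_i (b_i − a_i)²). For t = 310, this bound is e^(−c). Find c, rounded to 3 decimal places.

Σ(b_i − a_i)² = 228·6² + 143·7² = 15215.
c = 2t² / 15215 = 2·310² / 15215 = 12.6323.

12.632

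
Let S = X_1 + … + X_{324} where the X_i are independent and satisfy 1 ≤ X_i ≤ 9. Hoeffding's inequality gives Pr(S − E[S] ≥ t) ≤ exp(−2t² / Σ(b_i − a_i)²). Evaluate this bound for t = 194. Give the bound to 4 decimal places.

0.0265

Σ(b_i − a_i)² = 324·(8)² = 20736.
Exponent = 2·194²/20736 = 3.6300.
Bound = exp(−3.6300) = 0.02652.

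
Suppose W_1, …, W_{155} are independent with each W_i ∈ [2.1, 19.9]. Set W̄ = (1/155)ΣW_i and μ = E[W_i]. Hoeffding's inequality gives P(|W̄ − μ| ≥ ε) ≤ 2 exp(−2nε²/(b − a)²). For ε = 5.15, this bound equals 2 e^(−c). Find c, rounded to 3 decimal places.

c = 2nε²/(b − a)² = 2·155·5.15² / 17.8² = 25.9499.

25.950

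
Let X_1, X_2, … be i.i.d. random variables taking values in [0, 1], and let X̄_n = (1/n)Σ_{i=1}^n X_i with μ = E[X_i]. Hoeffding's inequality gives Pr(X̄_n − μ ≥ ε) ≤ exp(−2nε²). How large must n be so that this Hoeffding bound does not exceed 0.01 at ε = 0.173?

77

Require exp(−2nε²) ≤ 0.01, i.e. 2nε² ≥ ln(1/0.01) = 4.605170.
So n ≥ 4.605170 / (2·0.173²) = 76.935.
The smallest integer n is 77.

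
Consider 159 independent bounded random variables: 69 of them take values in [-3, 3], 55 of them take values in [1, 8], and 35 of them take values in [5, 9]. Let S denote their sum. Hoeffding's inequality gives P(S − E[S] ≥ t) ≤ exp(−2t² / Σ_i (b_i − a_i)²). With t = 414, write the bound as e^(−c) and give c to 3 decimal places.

Σ(b_i − a_i)² = 69·6² + 55·7² + 35·4² = 5739.
c = 2t² / 5739 = 2·414² / 5739 = 59.7303.

59.730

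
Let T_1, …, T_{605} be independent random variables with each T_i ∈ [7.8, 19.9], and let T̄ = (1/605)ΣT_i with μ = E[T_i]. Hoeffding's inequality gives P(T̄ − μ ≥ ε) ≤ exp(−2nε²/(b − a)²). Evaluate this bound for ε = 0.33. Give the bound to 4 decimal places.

0.4066

Exponent: 2nε²/(b − a)² = 2·605·0.33² / 12.1² = 0.90000.
Bound = exp(−0.90000) = 0.40657.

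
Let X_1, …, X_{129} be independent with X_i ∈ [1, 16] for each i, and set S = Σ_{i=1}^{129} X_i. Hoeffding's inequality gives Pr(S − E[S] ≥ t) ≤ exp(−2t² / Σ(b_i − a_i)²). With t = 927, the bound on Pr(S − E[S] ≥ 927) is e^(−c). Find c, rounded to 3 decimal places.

Σ(b_i − a_i)² = 129·(15)² = 29025.
c = 2t²/29025 = 2·927²/29025 = 59.2130.

59.213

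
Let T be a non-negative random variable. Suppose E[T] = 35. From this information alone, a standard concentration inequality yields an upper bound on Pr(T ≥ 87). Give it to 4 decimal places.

Only the mean of a non-negative variable is known, so Markov's inequality is the applicable tail bound.
Markov's inequality: for a non-negative random variable, Pr(T ≥ a) ≤ E[T]/a.
Here E[T] = 35 and a = 87, so the bound is 35/87 = 0.4023.

0.4023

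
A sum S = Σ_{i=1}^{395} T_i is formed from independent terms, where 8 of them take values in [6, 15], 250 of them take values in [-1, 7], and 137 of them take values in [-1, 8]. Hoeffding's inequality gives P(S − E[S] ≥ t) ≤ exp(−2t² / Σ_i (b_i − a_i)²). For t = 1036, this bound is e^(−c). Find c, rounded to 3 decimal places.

Σ(b_i − a_i)² = 8·9² + 250·8² + 137·9² = 27745.
c = 2t² / 27745 = 2·1036² / 27745 = 77.3686.

77.369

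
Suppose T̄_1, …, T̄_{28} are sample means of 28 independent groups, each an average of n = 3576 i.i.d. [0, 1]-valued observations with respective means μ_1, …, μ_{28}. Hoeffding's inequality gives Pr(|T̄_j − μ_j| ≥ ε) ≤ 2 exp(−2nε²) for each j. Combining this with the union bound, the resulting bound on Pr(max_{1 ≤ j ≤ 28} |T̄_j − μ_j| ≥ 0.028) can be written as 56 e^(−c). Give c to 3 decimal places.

5.607

Union bound over the 28 events: Pr(max_{1 ≤ j ≤ 28} |T̄_j − μ_j| ≥ 0.028) ≤ 28·2·exp(−2nε²) = 56 exp(−2·3576·0.028²).
So c = 2·3576·0.028² = 5.6072.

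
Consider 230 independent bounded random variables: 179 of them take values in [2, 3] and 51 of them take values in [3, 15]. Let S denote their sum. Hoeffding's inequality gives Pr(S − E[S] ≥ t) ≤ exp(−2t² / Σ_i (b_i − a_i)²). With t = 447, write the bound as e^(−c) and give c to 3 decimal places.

Σ(b_i − a_i)² = 179·1² + 51·12² = 7523.
c = 2t² / 7523 = 2·447² / 7523 = 53.1195.

53.120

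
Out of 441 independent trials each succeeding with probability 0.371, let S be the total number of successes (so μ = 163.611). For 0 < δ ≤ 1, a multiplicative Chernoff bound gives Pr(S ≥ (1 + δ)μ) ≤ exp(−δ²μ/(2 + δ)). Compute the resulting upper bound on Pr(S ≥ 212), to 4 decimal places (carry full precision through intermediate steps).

Write 212 = (1 + δ)μ, so δ = 212/163.611 − 1 = 0.2957564…
Then the exponent is δ²μ/(2 + δ) = (212 − μ)² / (μ·(2 + δ)) = 6.233831.
Bound = exp(−6.233831) = 0.00196.

0.0020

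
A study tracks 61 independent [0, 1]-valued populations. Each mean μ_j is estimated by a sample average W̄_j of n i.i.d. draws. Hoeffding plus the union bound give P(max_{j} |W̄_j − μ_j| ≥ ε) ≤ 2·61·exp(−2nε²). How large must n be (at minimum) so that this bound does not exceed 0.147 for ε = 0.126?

Need 2·61·exp(−2nε²) ≤ 0.147, i.e. exp(−2nε²) ≤ 0.147/122.
So 2nε² ≥ ln(122/0.147) = 6.721344.
Hence n ≥ 6.721344/(2·0.126²) = 211.683.
The smallest integer n is 212.

212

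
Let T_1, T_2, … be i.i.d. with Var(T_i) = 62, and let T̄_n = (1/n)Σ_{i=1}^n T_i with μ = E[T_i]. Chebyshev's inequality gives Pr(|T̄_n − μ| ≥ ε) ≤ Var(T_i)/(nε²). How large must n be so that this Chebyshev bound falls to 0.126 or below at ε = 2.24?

Require 62/(n·2.24²) ≤ 0.126, i.e. n ≥ 62/(0.126·2.24²) = 98.068.
The smallest integer n is 99.

99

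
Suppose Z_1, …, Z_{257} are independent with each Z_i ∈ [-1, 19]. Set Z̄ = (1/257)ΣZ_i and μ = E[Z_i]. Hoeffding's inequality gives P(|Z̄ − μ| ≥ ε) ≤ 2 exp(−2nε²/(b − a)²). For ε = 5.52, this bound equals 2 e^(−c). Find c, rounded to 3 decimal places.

39.154

c = 2nε²/(b − a)² = 2·257·5.52² / 20² = 39.1545.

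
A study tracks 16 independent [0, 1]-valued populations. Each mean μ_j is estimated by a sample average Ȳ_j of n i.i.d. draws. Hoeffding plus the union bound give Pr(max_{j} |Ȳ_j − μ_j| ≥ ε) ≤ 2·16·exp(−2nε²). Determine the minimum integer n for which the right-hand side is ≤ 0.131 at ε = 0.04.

1719

Need 2·16·exp(−2nε²) ≤ 0.131, i.e. exp(−2nε²) ≤ 0.131/32.
So 2nε² ≥ ln(32/0.131) = 5.498294.
Hence n ≥ 5.498294/(2·0.04²) = 1718.217.
The smallest integer n is 1719.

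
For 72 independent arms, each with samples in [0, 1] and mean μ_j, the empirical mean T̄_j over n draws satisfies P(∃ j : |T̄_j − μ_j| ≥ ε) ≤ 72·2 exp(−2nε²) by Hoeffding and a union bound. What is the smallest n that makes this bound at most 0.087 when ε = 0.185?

109

Need 2·72·exp(−2nε²) ≤ 0.087, i.e. exp(−2nε²) ≤ 0.087/144.
So 2nε² ≥ ln(144/0.087) = 7.411660.
Hence n ≥ 7.411660/(2·0.185²) = 108.278.
The smallest integer n is 109.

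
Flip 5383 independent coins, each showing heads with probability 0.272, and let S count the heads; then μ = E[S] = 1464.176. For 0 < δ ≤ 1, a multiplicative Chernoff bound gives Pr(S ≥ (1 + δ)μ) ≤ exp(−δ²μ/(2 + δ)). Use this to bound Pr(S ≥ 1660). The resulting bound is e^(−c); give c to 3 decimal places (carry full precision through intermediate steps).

12.274

Write 1660 = (1 + δ)μ, so δ = 1660/1464.176 − 1 = 0.1337435…
Then the exponent is δ²μ/(2 + δ) = (1660 − μ)² / (μ·(2 + δ)) = 12.274289.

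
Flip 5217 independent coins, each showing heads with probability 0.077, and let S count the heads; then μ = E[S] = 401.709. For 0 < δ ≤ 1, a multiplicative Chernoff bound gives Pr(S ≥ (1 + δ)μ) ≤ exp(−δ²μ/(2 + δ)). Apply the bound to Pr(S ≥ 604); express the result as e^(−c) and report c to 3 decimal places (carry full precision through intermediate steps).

Write 604 = (1 + δ)μ, so δ = 604/401.709 − 1 = 0.503576…
Then the exponent is δ²μ/(2 + δ) = (604 − μ)² / (μ·(2 + δ)) = 40.689353.

40.689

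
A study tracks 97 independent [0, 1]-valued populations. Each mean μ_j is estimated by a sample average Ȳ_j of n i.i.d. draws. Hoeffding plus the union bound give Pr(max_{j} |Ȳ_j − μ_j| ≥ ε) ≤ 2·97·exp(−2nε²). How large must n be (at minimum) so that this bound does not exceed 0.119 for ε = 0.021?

8387

Need 2·97·exp(−2nε²) ≤ 0.119, i.e. exp(−2nε²) ≤ 0.119/194.
So 2nε² ≥ ln(194/0.119) = 7.396490.
Hence n ≥ 7.396490/(2·0.021²) = 8386.043.
The smallest integer n is 8387.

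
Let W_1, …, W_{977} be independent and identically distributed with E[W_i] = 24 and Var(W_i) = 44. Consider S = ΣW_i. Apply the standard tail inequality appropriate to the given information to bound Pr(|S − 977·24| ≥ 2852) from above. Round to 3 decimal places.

0.005

With mean and variance of each term known, Chebyshev's inequality bounds the deviation of the sum (or sample mean).
Var(S) = n·Var(W_i) = 977·44 = 42988.
Chebyshev: Pr(|S − 977·24| ≥ 2852) ≤ Var(S)/2852² = 42988/8133904 = 0.0053.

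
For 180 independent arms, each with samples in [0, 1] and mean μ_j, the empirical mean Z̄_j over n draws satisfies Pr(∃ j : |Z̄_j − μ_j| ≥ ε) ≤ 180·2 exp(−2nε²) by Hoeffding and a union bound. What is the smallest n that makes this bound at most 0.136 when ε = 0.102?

379

Need 2·180·exp(−2nε²) ≤ 0.136, i.e. exp(−2nε²) ≤ 0.136/360.
So 2nε² ≥ ln(360/0.136) = 7.881204.
Hence n ≥ 7.881204/(2·0.102²) = 378.758.
The smallest integer n is 379.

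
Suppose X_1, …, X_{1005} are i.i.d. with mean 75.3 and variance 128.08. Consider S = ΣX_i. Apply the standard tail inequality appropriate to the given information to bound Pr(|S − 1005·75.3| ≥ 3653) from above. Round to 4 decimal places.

0.0096

With mean and variance of each term known, Chebyshev's inequality bounds the deviation of the sum (or sample mean).
Var(S) = n·Var(X_i) = 1005·128.08 = 128720.4.
Chebyshev: Pr(|S − 1005·75.3| ≥ 3653) ≤ Var(S)/3653² = 128720.4/13344409 = 0.0096.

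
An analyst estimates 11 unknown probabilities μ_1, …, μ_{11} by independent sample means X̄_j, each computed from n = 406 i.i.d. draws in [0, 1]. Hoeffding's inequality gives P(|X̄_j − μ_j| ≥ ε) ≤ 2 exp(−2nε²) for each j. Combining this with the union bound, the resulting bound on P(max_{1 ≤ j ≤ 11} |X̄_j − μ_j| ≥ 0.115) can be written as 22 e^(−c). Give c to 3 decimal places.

10.739

Union bound over the 11 events: P(max_{1 ≤ j ≤ 11} |X̄_j − μ_j| ≥ 0.115) ≤ 11·2·exp(−2nε²) = 22 exp(−2·406·0.115²).
So c = 2·406·0.115² = 10.7387.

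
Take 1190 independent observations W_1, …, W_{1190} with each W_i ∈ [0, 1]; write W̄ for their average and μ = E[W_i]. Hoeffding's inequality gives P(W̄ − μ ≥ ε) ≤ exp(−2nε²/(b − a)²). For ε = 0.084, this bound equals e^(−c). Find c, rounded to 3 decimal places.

c = 2nε²/(b − a)² = 2·1190·0.084² / 1² = 16.7933.

16.793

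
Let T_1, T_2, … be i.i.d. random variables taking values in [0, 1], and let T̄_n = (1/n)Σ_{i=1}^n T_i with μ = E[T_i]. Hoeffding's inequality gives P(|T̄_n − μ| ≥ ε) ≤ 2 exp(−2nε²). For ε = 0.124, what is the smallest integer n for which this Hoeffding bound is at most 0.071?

109

Require 2·exp(−2nε²) ≤ 0.071, i.e. 2nε² ≥ ln(2/0.071) = 3.338223.
So n ≥ 3.338223 / (2·0.124²) = 108.553.
The smallest integer n is 109.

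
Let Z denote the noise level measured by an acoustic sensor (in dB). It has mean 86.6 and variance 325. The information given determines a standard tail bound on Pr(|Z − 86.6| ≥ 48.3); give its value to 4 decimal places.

0.1393

Mean and variance are known, so Chebyshev's inequality applies.
Chebyshev: Pr(|Z − μ| ≥ t) ≤ Var(Z)/t².
Bound = 325 / 2332.89 = 0.1393.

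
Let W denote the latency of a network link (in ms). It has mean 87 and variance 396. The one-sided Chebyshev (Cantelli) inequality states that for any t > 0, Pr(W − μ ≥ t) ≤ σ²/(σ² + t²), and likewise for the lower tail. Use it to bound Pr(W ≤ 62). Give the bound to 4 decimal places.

0.3879

Here σ² = 396 and t = 25, so σ² + t² = 1021.
Cantelli's bound: 396/1021 = 0.3879.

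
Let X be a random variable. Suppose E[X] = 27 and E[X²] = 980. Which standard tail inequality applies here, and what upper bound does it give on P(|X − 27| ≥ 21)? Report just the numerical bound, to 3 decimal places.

The first two moments determine the variance, so Chebyshev's inequality is the sharpest standard bound available.
Var(X) = E[X²] − (E[X])² = 980 − 729 = 251.
Chebyshev's inequality: P(|X − μ| ≥ t) ≤ Var(X)/t² = 251/441 = 0.5692.

0.569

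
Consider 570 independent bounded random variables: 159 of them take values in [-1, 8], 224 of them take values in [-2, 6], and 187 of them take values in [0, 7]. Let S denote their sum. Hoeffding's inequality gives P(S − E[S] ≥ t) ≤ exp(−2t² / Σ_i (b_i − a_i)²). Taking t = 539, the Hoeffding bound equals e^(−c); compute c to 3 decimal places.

Σ(b_i − a_i)² = 159·9² + 224·8² + 187·7² = 36378.
c = 2t² / 36378 = 2·539² / 36378 = 15.9723.

15.972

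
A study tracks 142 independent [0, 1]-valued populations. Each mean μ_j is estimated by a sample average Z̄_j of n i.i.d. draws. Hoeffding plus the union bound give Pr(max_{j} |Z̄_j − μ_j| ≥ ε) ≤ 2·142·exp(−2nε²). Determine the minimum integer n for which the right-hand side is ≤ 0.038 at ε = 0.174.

148

Need 2·142·exp(−2nε²) ≤ 0.038, i.e. exp(−2nε²) ≤ 0.038/284.
So 2nε² ≥ ln(284/0.038) = 8.919143.
Hence n ≥ 8.919143/(2·0.174²) = 147.297.
The smallest integer n is 148.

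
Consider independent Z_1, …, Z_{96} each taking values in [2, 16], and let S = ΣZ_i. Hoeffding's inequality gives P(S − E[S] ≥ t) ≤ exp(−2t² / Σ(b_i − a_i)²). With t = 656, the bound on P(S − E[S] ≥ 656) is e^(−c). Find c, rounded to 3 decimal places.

45.741

Σ(b_i − a_i)² = 96·(14)² = 18816.
c = 2t²/18816 = 2·656²/18816 = 45.7415.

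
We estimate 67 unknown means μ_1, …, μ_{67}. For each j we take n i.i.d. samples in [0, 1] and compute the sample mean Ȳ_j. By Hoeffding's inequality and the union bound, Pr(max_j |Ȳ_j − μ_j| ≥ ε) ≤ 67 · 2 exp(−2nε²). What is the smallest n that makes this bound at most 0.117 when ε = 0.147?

163

Need 2·67·exp(−2nε²) ≤ 0.117, i.e. exp(−2nε²) ≤ 0.117/134.
So 2nε² ≥ ln(134/0.117) = 7.043421.
Hence n ≥ 7.043421/(2·0.147²) = 162.974.
The smallest integer n is 163.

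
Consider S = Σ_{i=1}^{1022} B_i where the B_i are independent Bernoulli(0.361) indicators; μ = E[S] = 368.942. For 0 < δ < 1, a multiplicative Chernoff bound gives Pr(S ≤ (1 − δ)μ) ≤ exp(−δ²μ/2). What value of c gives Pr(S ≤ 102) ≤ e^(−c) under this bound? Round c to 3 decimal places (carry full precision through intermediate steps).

Write 102 = (1 − δ)μ, so δ = 1 − 102/368.942 = 0.7235338…
Then the exponent is δ²μ/2 = (μ − 102)²/(2μ) = 96.570777.

96.571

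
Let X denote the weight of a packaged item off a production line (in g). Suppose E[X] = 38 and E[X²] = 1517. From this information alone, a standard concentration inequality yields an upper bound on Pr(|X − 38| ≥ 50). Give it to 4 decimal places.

0.0292

The first two moments determine the variance, so Chebyshev's inequality is the sharpest standard bound available.
Var(X) = E[X²] − (E[X])² = 1517 − 1444 = 73.
Chebyshev's inequality: Pr(|X − μ| ≥ t) ≤ Var(X)/t² = 73/2500 = 0.0292.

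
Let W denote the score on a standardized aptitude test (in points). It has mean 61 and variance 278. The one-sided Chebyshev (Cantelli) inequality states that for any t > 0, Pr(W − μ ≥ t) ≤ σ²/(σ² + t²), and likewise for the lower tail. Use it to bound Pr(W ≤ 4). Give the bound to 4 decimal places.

Here σ² = 278 and t = 57, so σ² + t² = 3527.
Cantelli's bound: 278/3527 = 0.0788.

0.0788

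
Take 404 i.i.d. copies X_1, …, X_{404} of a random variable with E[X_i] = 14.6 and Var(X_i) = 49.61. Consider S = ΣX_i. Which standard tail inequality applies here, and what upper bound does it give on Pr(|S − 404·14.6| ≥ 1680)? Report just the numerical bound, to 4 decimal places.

0.0071

With mean and variance of each term known, Chebyshev's inequality bounds the deviation of the sum (or sample mean).
Var(S) = n·Var(X_i) = 404·49.61 = 20042.44.
Chebyshev: Pr(|S − 404·14.6| ≥ 1680) ≤ Var(S)/1680² = 20042.44/2822400 = 0.0071.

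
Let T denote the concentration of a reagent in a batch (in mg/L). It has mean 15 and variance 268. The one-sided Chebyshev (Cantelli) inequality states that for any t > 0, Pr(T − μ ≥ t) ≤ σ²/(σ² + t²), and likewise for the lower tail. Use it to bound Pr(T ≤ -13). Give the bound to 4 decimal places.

Here σ² = 268 and t = 28, so σ² + t² = 1052.
Cantelli's bound: 268/1052 = 0.2548.

0.2548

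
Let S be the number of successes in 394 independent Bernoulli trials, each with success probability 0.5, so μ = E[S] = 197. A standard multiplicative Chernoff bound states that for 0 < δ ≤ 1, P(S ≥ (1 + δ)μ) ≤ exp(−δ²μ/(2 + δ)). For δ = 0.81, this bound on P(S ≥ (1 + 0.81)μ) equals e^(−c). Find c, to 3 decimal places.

c = δ²μ/(2 + δ) = 0.81²·197/(2 + 0.81) = 45.9970.

45.997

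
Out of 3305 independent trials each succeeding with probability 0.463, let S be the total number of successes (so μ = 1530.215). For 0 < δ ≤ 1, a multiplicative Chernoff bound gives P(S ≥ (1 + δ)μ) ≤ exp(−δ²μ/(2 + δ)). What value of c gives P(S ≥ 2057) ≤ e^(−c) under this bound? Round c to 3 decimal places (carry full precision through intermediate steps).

Write 2057 = (1 + δ)μ, so δ = 2057/1530.215 − 1 = 0.3442555…
Then the exponent is δ²μ/(2 + δ) = (2057 − μ)² / (μ·(2 + δ)) = 77.358741.

77.359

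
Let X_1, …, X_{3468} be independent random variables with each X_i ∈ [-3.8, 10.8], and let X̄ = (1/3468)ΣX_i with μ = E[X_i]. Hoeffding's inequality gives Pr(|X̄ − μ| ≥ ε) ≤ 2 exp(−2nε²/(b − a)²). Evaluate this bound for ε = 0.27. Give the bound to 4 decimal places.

0.1866

Exponent: 2nε²/(b − a)² = 2·3468·0.27² / 14.6² = 2.37209.
Bound = 2·exp(−2.37209) = 0.18657.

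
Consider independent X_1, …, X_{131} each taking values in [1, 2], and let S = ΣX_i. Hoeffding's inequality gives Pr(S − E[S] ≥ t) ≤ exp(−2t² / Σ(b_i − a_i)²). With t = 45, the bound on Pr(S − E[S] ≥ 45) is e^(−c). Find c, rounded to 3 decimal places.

30.916

Σ(b_i − a_i)² = 131·(1)² = 131.
c = 2t²/131 = 2·45²/131 = 30.9160.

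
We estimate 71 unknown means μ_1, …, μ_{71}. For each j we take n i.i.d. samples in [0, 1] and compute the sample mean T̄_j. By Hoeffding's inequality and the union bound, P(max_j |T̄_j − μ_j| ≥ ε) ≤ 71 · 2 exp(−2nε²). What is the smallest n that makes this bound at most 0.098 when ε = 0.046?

1720

Need 2·71·exp(−2nε²) ≤ 0.098, i.e. exp(−2nε²) ≤ 0.098/142.
So 2nε² ≥ ln(142/0.098) = 7.278615.
Hence n ≥ 7.278615/(2·0.046²) = 1719.900.
The smallest integer n is 1720.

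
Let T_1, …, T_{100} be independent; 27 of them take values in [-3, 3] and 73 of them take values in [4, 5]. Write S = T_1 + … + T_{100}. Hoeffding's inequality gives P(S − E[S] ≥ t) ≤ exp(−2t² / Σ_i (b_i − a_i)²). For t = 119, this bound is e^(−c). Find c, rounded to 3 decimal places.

Σ(b_i − a_i)² = 27·6² + 73·1² = 1045.
c = 2t² / 1045 = 2·119² / 1045 = 27.1024.

27.102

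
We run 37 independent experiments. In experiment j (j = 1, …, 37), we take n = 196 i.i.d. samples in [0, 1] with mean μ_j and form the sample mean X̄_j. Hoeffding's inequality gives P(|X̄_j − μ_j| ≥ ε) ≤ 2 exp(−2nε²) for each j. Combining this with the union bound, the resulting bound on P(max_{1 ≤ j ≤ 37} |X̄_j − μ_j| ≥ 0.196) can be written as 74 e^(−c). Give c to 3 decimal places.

15.059

Union bound over the 37 events: P(max_{1 ≤ j ≤ 37} |X̄_j − μ_j| ≥ 0.196) ≤ 37·2·exp(−2nε²) = 74 exp(−2·196·0.196²).
So c = 2·196·0.196² = 15.0591.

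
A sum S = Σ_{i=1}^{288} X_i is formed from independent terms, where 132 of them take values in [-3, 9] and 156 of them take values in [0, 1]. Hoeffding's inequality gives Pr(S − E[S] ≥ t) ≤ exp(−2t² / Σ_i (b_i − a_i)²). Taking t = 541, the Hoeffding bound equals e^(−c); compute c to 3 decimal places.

Σ(b_i − a_i)² = 132·12² + 156·1² = 19164.
c = 2t² / 19164 = 2·541² / 19164 = 30.5449.

30.545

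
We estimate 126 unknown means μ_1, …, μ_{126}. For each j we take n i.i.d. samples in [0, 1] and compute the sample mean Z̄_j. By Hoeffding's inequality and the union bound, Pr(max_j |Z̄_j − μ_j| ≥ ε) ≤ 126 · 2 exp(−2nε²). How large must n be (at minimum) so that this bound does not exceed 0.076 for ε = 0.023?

7663

Need 2·126·exp(−2nε²) ≤ 0.076, i.e. exp(−2nε²) ≤ 0.076/252.
So 2nε² ≥ ln(252/0.076) = 8.106451.
Hence n ≥ 8.106451/(2·0.023²) = 7662.052.
The smallest integer n is 7663.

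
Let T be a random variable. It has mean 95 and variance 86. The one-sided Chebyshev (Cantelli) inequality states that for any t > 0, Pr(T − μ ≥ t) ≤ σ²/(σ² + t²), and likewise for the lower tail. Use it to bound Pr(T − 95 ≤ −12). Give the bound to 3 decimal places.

Here σ² = 86 and t = 12, so σ² + t² = 230.
Cantelli's bound: 86/230 = 0.3739.

0.374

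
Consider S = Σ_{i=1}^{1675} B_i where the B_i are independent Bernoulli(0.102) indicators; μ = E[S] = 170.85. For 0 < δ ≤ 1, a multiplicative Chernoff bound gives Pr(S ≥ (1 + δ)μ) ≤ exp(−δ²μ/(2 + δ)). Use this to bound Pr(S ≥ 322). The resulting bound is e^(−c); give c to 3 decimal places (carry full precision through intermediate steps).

Write 322 = (1 + δ)μ, so δ = 322/170.85 − 1 = 0.8846942…
Then the exponent is δ²μ/(2 + δ) = (322 − μ)² / (μ·(2 + δ)) = 46.355529.

46.356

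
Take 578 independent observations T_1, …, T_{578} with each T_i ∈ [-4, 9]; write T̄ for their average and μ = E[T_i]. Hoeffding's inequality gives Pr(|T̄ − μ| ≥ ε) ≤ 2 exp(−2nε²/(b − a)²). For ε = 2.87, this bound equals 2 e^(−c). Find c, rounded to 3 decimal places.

56.342

c = 2nε²/(b − a)² = 2·578·2.87² / 13² = 56.3423.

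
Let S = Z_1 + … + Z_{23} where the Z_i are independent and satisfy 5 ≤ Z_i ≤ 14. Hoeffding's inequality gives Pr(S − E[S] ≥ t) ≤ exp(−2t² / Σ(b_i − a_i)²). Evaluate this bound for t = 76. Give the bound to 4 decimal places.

0.0020

Σ(b_i − a_i)² = 23·(9)² = 1863.
Exponent = 2·76²/1863 = 6.2008.
Bound = exp(−6.2008) = 0.00203.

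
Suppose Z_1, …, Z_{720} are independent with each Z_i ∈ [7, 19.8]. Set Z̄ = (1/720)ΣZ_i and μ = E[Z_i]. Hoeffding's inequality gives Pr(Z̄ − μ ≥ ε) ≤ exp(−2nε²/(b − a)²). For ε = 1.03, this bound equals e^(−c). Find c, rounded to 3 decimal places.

c = 2nε²/(b − a)² = 2·720·1.03² / 12.8² = 9.3243.

9.324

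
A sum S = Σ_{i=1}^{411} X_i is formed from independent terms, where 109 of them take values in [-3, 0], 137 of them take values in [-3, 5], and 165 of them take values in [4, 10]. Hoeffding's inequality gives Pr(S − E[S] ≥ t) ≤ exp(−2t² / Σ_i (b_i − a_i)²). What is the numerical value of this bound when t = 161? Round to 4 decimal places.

Σ(b_i − a_i)² = 109·3² + 137·8² + 165·6² = 15689.
Exponent = 2·161² / 15689 = 3.30435.
Bound = exp(−3.30435) = 0.03672.

0.0367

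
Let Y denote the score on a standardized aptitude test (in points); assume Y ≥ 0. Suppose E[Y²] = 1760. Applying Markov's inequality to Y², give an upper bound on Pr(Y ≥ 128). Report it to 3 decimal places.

0.107

Since Y ≥ 0, the event {Y ≥ 128} is the same as {Y² ≥ 16384}.
Markov's inequality applied to Y² gives Pr(Y² ≥ 16384) ≤ E[Y²]/16384 = 1760/16384 = 0.1074.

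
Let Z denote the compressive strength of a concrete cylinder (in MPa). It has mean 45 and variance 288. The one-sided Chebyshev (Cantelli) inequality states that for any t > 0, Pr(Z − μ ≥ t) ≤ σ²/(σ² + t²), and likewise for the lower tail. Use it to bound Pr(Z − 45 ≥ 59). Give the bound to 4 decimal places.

Here σ² = 288 and t = 59, so σ² + t² = 3769.
Cantelli's bound: 288/3769 = 0.0764.

0.0764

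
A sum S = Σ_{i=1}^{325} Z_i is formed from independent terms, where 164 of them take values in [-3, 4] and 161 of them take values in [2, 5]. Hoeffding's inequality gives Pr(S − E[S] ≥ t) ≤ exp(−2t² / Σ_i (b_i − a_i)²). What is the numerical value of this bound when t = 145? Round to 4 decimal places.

Σ(b_i − a_i)² = 164·7² + 161·3² = 9485.
Exponent = 2·145² / 9485 = 4.43332.
Bound = exp(−4.43332) = 0.01188.

0.0119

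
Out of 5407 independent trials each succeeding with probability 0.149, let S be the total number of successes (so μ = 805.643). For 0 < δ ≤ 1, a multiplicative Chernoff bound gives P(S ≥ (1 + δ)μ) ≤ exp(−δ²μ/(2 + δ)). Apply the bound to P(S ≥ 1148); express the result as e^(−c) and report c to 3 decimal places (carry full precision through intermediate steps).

Write 1148 = (1 + δ)μ, so δ = 1148/805.643 − 1 = 0.4249488…
Then the exponent is δ²μ/(2 + δ) = (1148 − μ)² / (μ·(2 + δ)) = 59.994746.

59.995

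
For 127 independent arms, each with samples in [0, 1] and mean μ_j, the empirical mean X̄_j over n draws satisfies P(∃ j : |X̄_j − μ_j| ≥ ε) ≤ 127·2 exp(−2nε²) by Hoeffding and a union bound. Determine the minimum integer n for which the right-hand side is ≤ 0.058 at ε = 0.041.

Need 2·127·exp(−2nε²) ≤ 0.058, i.e. exp(−2nε²) ≤ 0.058/254.
So 2nε² ≥ ln(254/0.058) = 8.384647.
Hence n ≥ 8.384647/(2·0.041²) = 2493.946.
The smallest integer n is 2494.

2494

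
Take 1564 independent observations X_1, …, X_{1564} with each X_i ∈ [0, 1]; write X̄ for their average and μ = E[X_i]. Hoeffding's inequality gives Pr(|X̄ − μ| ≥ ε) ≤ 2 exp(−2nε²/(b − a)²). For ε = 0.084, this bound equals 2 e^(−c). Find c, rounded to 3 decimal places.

22.071

c = 2nε²/(b − a)² = 2·1564·0.084² / 1² = 22.0712.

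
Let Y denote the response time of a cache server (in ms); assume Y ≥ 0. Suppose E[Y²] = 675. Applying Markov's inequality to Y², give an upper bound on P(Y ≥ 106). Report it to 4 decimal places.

0.0601

Since Y ≥ 0, the event {Y ≥ 106} is the same as {Y² ≥ 11236}.
Markov's inequality applied to Y² gives P(Y² ≥ 11236) ≤ E[Y²]/11236 = 675/11236 = 0.0601.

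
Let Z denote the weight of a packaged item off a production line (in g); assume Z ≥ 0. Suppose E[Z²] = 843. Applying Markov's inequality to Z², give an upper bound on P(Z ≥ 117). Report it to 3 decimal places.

0.062

Since Z ≥ 0, the event {Z ≥ 117} is the same as {Z² ≥ 13689}.
Markov's inequality applied to Z² gives P(Z² ≥ 13689) ≤ E[Z²]/13689 = 843/13689 = 0.0616.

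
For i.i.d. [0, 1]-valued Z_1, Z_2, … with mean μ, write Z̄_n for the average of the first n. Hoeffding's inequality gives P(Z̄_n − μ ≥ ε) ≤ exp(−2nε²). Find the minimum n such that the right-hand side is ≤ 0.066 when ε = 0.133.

77

Require exp(−2nε²) ≤ 0.066, i.e. 2nε² ≥ ln(1/0.066) = 2.718101.
So n ≥ 2.718101 / (2·0.133²) = 76.830.
The smallest integer n is 77.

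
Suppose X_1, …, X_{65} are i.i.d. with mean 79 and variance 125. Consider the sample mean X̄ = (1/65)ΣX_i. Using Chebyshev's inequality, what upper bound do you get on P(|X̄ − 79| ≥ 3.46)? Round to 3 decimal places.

Var(X̄) = Var(X_i)/n = 125/65 = 1.9231.
Chebyshev: P(|X̄ − 79| ≥ 3.46) ≤ Var(X̄)/(3.46)² = 125/(65·3.46²) = 0.1606.

0.161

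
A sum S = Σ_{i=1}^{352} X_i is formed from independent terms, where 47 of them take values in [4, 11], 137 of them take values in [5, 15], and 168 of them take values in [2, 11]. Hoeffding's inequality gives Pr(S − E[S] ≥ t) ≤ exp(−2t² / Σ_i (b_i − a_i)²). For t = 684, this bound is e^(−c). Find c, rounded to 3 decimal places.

Σ(b_i − a_i)² = 47·7² + 137·10² + 168·9² = 29611.
c = 2t² / 29611 = 2·684² / 29611 = 31.6001.

31.600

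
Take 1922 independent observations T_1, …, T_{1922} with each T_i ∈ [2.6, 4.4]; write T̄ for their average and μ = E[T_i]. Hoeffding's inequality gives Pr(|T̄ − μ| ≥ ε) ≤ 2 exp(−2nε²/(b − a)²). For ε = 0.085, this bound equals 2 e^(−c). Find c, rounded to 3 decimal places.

8.572

c = 2nε²/(b − a)² = 2·1922·0.085² / 1.8² = 8.5719.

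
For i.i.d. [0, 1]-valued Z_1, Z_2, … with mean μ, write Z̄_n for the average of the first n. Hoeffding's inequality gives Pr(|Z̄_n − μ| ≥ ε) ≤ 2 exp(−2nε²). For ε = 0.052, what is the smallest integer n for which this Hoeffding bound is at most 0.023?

826

Require 2·exp(−2nε²) ≤ 0.023, i.e. 2nε² ≥ ln(2/0.023) = 4.465408.
So n ≥ 4.465408 / (2·0.052²) = 825.704.
The smallest integer n is 826.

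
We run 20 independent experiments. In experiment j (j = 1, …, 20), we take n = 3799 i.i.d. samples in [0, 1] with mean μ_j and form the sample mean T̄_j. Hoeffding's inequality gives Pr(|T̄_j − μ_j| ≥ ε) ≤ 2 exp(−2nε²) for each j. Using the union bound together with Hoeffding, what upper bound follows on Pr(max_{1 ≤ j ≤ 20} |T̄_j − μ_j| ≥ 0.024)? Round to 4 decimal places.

0.5028

Per-experiment Hoeffding bound: 2·exp(−2·3799·0.024²) = 2·exp(−4.37645) = 0.02514.
Union bound over 20 events: 20·0.02514 = 0.50280.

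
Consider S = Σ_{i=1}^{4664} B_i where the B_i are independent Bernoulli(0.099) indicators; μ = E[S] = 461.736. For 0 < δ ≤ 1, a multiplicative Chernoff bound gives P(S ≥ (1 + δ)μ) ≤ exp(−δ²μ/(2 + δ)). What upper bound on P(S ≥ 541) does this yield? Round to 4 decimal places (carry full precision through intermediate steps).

Write 541 = (1 + δ)μ, so δ = 541/461.736 − 1 = 0.1716652…
Then the exponent is δ²μ/(2 + δ) = (541 − μ)² / (μ·(2 + δ)) = 6.265639.
Bound = exp(−6.265639) = 0.00190.

0.0019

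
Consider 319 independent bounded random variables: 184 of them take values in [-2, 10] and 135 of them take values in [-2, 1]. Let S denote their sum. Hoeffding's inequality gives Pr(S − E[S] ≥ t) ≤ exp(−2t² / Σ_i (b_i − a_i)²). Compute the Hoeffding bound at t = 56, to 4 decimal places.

0.7975

Σ(b_i − a_i)² = 184·12² + 135·3² = 27711.
Exponent = 2·56² / 27711 = 0.22634.
Bound = exp(−0.22634) = 0.79745.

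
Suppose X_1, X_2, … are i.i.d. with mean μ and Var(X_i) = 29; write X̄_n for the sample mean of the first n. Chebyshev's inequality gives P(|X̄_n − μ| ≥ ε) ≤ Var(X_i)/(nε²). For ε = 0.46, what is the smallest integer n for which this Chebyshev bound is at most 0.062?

2211

Require 29/(n·0.46²) ≤ 0.062, i.e. n ≥ 29/(0.062·0.46²) = 2210.501.
The smallest integer n is 2211.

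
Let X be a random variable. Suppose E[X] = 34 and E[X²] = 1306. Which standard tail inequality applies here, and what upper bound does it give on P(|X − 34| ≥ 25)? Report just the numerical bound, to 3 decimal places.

0.240

The first two moments determine the variance, so Chebyshev's inequality is the sharpest standard bound available.
Var(X) = E[X²] − (E[X])² = 1306 − 1156 = 150.
Chebyshev's inequality: P(|X − μ| ≥ t) ≤ Var(X)/t² = 150/625 = 0.2400.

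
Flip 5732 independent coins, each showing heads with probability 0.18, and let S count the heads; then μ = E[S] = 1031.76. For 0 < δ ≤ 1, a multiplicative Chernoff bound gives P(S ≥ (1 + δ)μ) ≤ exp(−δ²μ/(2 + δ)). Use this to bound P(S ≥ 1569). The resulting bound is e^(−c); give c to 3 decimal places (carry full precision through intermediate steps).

110.978

Write 1569 = (1 + δ)μ, so δ = 1569/1031.76 − 1 = 0.5207025…
Then the exponent is δ²μ/(2 + δ) = (1569 − μ)² / (μ·(2 + δ)) = 110.977875.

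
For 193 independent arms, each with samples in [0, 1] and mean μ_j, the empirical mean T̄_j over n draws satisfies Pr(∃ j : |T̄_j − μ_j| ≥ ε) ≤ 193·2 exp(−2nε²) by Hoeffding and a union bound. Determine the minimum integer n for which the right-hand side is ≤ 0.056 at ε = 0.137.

Need 2·193·exp(−2nε²) ≤ 0.056, i.e. exp(−2nε²) ≤ 0.056/386.
So 2nε² ≥ ln(386/0.056) = 8.838241.
Hence n ≥ 8.838241/(2·0.137²) = 235.448.
The smallest integer n is 236.

236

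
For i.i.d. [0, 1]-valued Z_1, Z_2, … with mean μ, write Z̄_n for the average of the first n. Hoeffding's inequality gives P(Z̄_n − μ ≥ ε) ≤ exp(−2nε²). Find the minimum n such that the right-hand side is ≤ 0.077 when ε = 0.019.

3552

Require exp(−2nε²) ≤ 0.077, i.e. 2nε² ≥ ln(1/0.077) = 2.563950.
So n ≥ 2.563950 / (2·0.019²) = 3551.177.
The smallest integer n is 3552.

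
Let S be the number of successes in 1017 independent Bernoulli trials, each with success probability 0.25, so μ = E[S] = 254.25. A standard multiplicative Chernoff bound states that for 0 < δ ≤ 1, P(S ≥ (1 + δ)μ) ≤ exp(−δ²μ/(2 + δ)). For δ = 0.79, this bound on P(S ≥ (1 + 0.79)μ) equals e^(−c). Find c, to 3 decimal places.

c = δ²μ/(2 + δ) = 0.79²·254.25/(2 + 0.79) = 56.8736.

56.874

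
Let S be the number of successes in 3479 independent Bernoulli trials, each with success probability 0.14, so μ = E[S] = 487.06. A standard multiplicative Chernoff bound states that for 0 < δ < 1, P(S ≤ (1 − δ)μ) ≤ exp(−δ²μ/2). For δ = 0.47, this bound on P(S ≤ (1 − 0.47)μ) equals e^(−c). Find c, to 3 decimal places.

53.796

c = δ²μ/2 = 0.47²·487.06/2 = 53.7958.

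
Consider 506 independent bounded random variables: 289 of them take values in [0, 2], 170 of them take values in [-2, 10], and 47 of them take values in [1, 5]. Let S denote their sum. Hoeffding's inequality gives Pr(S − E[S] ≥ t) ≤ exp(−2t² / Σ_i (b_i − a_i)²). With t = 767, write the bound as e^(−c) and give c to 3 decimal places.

Σ(b_i − a_i)² = 289·2² + 170·12² + 47·4² = 26388.
c = 2t² / 26388 = 2·767² / 26388 = 44.5876.

44.588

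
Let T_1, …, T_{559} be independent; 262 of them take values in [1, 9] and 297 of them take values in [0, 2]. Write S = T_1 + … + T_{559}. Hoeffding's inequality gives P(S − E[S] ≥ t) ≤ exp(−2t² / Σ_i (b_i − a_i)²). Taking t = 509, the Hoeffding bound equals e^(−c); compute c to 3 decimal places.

Σ(b_i − a_i)² = 262·8² + 297·2² = 17956.
c = 2t² / 17956 = 2·509² / 17956 = 28.8573.

28.857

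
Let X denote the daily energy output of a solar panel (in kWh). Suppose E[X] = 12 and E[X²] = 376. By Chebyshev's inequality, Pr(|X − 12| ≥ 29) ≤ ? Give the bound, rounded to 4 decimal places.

Var(X) = E[X²] − (E[X])² = 376 − 144 = 232.
Chebyshev's inequality: Pr(|X − μ| ≥ t) ≤ Var(X)/t² = 232/841 = 0.2759.

0.2759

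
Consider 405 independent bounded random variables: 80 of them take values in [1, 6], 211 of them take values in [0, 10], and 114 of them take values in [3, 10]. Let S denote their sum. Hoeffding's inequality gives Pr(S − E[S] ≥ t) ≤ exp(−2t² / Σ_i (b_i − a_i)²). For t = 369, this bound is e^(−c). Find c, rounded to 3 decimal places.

Σ(b_i − a_i)² = 80·5² + 211·10² + 114·7² = 28686.
c = 2t² / 28686 = 2·369² / 28686 = 9.4932.

9.493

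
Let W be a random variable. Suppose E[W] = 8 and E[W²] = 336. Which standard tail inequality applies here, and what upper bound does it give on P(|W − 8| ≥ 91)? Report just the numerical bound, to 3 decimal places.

0.033

The first two moments determine the variance, so Chebyshev's inequality is the sharpest standard bound available.
Var(W) = E[W²] − (E[W])² = 336 − 64 = 272.
Chebyshev's inequality: P(|W − μ| ≥ t) ≤ Var(W)/t² = 272/8281 = 0.0328.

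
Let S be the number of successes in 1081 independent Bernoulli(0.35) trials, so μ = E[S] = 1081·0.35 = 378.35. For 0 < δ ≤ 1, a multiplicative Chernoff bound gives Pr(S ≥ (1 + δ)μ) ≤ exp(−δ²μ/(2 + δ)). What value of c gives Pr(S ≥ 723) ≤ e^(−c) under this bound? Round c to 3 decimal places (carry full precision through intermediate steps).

107.853

Write 723 = (1 + δ)μ, so δ = 723/378.35 − 1 = 0.910929…
Then the exponent is δ²μ/(2 + δ) = (723 − μ)² / (μ·(2 + δ)) = 107.852747.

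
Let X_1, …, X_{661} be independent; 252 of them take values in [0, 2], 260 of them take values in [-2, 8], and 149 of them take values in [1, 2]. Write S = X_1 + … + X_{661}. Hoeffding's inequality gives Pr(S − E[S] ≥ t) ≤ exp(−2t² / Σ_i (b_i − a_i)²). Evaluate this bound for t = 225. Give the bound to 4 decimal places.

Σ(b_i − a_i)² = 252·2² + 260·10² + 149·1² = 27157.
Exponent = 2·225² / 27157 = 3.72832.
Bound = exp(−3.72832) = 0.02403.

0.0240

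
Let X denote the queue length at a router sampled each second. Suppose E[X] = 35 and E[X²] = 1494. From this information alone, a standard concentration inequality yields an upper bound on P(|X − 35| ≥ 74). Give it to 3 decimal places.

0.049

The first two moments determine the variance, so Chebyshev's inequality is the sharpest standard bound available.
Var(X) = E[X²] − (E[X])² = 1494 − 1225 = 269.
Chebyshev's inequality: P(|X − μ| ≥ t) ≤ Var(X)/t² = 269/5476 = 0.0491.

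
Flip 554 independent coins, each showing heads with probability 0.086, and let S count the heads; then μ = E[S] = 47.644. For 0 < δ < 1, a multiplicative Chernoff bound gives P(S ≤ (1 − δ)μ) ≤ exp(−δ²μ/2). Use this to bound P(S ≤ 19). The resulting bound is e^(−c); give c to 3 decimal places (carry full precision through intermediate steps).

Write 19 = (1 − δ)μ, so δ = 1 − 19/47.644 = 0.601209…
Then the exponent is δ²μ/2 = (μ − 19)²/(2μ) = 8.610515.

8.611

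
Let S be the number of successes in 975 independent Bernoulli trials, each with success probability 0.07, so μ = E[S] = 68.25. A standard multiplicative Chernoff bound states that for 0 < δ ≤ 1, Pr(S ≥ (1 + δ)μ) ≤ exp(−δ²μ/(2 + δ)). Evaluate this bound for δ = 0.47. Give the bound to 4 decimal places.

Exponent = δ²μ/(2 + δ) = 0.47²·68.25/2.47 = 6.1038.
Bound = exp(−6.1038) = 0.00223.

0.0022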